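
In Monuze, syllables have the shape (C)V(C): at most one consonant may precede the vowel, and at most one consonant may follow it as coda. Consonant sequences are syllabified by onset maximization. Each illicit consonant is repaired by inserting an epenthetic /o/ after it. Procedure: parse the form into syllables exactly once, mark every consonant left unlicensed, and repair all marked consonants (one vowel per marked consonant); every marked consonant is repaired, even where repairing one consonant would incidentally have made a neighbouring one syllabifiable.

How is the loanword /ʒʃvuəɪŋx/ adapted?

Syllabifying with onset maximization leaves /ʒ/, /ʃ/, /x/ stranded (at most one coda consonant is licensed; onsets are limited to one consonant).
Inserting the epenthetic vowel yields /ʒ/ → /ʒo/, /ʃ/ → /ʃo/, /x/ → /xo/.

ʒoʃovuəɪŋxo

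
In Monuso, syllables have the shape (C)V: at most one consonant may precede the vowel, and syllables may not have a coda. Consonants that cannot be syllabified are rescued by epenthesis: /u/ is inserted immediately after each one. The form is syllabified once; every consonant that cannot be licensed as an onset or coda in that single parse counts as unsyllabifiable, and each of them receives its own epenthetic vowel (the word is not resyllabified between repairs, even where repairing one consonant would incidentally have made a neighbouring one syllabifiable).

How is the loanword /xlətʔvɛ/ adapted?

xulətuʔuvɛ

The consonants /x/, /t/, /ʔ/ cannot be parsed into a legal (C)V syllable (no codas are permitted; onsets are limited to one consonant).
Inserting the epenthetic vowel yields /x/ → /xu/, /t/ → /tu/, /ʔ/ → /ʔu/.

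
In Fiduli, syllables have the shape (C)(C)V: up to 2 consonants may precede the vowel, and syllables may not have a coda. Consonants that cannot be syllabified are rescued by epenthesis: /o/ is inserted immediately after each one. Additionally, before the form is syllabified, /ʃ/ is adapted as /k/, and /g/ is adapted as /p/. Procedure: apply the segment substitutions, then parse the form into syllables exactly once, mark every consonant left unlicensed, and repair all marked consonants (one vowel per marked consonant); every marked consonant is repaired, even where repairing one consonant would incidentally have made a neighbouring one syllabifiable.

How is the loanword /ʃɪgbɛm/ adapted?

Substitution: /ʃ/ → /k/, /g/ → /p/, giving /kɪpbɛm/.
The consonants /m/ cannot be parsed into a legal (C)(C)V syllable (no codas are permitted; onsets may contain at most 2 consonants).
Epenthesis after each stranded consonant: /m/ → /mo/.

kɪpbɛmo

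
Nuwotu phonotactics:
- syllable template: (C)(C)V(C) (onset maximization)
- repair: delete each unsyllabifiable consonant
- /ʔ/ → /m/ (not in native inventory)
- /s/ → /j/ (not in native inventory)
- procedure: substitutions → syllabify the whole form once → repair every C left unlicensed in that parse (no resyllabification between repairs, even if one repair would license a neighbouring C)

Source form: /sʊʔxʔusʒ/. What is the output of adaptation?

jʊmxmuj

Substitution: /s/ → /j/, /ʔ/ → /m/, giving /jʊmxmujʒ/.
The consonants /ʒ/ cannot be parsed into a legal (C)(C)V(C) syllable (at most one coda consonant is licensed; onsets may contain at most 2 consonants).
Each unlicensed consonant is deleted: /ʒ/.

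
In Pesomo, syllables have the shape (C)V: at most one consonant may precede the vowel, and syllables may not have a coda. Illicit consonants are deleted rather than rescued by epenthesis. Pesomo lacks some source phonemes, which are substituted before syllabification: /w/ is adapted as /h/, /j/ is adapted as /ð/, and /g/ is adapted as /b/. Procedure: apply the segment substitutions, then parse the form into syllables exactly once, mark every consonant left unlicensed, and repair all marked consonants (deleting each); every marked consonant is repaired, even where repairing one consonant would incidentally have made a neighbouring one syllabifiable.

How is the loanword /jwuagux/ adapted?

huabu

Substitution: /j/ → /ð/, /w/ → /h/, /g/ → /b/, giving /ðhuabux/.
Syllabifying with onset maximization leaves /ð/, /x/ stranded (no codas are permitted; onsets are limited to one consonant).
Each unlicensed consonant is deleted: /ð/, /x/.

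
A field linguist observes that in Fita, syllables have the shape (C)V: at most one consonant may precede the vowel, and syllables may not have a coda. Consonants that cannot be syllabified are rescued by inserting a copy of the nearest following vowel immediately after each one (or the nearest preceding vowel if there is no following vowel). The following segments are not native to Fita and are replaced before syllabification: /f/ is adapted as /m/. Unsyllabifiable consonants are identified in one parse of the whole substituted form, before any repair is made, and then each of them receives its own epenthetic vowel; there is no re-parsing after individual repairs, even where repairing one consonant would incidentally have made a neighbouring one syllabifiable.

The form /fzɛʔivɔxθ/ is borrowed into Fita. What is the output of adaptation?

mɛzɛʔivɔxɔθɔ

Substitution: /f/ → /m/, giving /mzɛʔivɔxθ/.
Syllabifying with onset maximization leaves /m/, /x/, /θ/ stranded (no codas are permitted; onsets are limited to one consonant).
Each unlicensed consonant becomes the onset of a new syllable: /m/ → /mɛ/, /x/ → /xɔ/, /θ/ → /θɔ/.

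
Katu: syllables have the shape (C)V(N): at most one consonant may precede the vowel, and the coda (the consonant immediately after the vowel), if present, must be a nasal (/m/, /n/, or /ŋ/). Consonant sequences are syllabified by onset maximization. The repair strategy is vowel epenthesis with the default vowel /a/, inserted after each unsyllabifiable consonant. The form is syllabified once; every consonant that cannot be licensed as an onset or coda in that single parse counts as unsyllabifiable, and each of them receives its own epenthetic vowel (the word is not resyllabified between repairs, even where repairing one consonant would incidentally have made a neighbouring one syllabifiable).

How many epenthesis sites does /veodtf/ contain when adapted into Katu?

3

The unsyllabifiable consonants are /d/, /t/, /f/; each receives one epenthetic vowel.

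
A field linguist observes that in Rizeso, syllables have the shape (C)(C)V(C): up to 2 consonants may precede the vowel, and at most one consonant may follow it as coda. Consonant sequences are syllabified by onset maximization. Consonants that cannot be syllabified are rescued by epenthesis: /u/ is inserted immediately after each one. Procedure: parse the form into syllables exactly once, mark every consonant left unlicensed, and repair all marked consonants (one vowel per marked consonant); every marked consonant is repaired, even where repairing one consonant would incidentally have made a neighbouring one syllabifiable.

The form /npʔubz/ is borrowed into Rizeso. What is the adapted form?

The consonants /n/, /z/ cannot be parsed into a legal (C)(C)V(C) syllable (at most one coda consonant is licensed; onsets may contain at most 2 consonants).
Epenthesis after each stranded consonant: /n/ → /nu/, /z/ → /zu/.

nupʔubzu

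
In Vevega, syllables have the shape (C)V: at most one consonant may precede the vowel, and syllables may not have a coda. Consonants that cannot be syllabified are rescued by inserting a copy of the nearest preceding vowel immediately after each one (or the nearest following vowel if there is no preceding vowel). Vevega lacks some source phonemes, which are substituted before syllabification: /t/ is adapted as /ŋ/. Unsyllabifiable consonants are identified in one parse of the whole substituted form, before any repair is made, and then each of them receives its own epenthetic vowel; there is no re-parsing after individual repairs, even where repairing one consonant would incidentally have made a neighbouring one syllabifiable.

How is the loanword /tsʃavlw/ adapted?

ŋasaʃavalawa

Substitution: /t/ → /ŋ/, giving /ŋsʃavlw/.
The consonants /ŋ/, /s/, /v/, /l/, /w/ cannot be parsed into a legal (C)V syllable (no codas are permitted; onsets are limited to one consonant).
Inserting the epenthetic vowel yields /ŋ/ → /ŋa/, /s/ → /sa/, /v/ → /va/, /l/ → /la/, /w/ → /wa/.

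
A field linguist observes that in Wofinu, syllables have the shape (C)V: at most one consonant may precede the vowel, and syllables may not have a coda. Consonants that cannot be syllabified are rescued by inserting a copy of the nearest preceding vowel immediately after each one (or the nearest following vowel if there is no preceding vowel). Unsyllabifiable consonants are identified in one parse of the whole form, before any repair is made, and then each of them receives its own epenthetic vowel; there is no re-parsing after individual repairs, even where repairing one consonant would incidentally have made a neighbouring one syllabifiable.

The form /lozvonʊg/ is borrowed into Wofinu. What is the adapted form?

Syllabifying with onset maximization leaves /z/, /g/ stranded (no codas are permitted; onsets are limited to one consonant).
Inserting the epenthetic vowel yields /z/ → /zo/, /g/ → /gʊ/.

lozovonʊgʊ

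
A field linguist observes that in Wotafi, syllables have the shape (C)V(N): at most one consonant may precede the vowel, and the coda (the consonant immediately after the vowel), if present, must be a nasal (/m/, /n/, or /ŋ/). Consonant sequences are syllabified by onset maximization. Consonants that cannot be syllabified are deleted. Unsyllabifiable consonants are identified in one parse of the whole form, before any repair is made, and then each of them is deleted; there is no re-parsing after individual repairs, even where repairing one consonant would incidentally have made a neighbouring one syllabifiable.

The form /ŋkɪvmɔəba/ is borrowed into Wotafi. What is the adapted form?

Syllabifying with onset maximization leaves /ŋ/, /v/ stranded (only a nasal (/m/, /n/, or /ŋ/) is licensed in coda position; onsets are limited to one consonant).
Each unlicensed consonant is deleted: /ŋ/, /v/.

kɪmɔəba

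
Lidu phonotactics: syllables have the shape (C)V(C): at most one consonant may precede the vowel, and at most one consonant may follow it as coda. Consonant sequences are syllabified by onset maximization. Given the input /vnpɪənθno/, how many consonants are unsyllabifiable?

Syllabifying with onset maximization leaves /v/, /n/, /θ/ stranded (at most one coda consonant is licensed; onsets are limited to one consonant).

3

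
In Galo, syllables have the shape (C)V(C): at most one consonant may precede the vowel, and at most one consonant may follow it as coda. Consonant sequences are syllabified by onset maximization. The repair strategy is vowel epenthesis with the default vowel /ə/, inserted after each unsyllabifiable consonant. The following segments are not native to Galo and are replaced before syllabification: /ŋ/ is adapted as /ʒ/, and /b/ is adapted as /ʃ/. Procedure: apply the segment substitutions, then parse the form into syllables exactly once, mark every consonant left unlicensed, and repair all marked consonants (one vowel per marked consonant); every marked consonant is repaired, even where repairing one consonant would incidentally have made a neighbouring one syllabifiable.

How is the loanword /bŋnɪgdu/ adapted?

Substitution: /b/ → /ʃ/, /ŋ/ → /ʒ/, giving /ʃʒnɪgdu/.
The consonants /ʃ/, /ʒ/ cannot be parsed into a legal (C)V(C) syllable (at most one coda consonant is licensed; onsets are limited to one consonant).
Each unlicensed consonant becomes the onset of a new syllable: /ʃ/ → /ʃə/, /ʒ/ → /ʒə/.

ʃəʒənɪgdu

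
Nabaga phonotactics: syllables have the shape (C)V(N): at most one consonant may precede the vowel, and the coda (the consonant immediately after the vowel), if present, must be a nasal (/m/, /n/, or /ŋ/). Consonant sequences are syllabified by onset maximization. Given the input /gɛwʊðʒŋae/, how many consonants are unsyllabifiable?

2

Syllabifying with onset maximization leaves /ð/, /ʒ/ stranded (only a nasal (/m/, /n/, or /ŋ/) is licensed in coda position; onsets are limited to one consonant).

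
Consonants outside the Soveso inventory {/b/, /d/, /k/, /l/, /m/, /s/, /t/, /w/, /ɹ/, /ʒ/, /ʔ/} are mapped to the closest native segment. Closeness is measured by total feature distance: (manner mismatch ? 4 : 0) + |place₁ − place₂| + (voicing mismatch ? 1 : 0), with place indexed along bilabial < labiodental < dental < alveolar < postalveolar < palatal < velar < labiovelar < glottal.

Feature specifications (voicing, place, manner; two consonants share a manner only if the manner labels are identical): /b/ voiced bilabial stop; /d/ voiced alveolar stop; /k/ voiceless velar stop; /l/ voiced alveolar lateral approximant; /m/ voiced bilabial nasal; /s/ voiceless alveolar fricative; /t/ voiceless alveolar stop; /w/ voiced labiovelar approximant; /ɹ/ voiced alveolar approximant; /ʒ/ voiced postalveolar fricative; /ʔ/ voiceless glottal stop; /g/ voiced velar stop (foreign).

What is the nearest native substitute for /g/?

k

/k/ is closest: same manner (stop), place distance 0 (velar→velar), voicing differs (+1); total 1. Next closest is /d/ at distance 3.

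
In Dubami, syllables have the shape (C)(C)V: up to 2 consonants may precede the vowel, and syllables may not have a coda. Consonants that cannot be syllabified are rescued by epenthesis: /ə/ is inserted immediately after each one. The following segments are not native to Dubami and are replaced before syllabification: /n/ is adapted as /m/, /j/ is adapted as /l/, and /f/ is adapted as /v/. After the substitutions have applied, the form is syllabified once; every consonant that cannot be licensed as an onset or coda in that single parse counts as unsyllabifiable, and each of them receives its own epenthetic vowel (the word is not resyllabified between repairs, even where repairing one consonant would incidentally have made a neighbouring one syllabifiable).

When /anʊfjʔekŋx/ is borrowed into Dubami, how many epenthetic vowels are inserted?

4

After substitution the input is /amʊvlʔekŋx/.
The unsyllabifiable consonants are /v/, /k/, /ŋ/, /x/; each receives one epenthetic vowel.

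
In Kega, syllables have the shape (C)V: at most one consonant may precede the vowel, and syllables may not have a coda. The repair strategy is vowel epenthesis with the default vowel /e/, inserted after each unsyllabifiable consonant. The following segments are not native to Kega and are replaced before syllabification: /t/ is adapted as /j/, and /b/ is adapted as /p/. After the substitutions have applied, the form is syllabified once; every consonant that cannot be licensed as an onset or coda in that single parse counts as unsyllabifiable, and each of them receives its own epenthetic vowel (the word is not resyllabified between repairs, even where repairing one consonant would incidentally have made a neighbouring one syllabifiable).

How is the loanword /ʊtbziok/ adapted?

Substitution: /t/ → /j/, /b/ → /p/, giving /ʊjpziok/.
Under (C)V, the unsyllabifiable consonants are /j/, /p/, /k/ (no codas are permitted; onsets are limited to one consonant).
Epenthesis after each stranded consonant: /j/ → /je/, /p/ → /pe/, /k/ → /ke/.

ʊjepezioke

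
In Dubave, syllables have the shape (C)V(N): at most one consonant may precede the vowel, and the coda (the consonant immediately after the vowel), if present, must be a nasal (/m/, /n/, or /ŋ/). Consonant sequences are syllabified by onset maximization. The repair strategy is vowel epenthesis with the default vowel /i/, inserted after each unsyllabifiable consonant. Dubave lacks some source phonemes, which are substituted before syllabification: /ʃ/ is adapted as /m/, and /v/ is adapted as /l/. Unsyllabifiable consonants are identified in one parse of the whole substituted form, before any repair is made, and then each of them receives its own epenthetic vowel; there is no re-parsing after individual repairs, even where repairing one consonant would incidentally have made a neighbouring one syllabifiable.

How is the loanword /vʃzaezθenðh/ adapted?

Substitution: /v/ → /l/, /ʃ/ → /m/, giving /lmzaezθenðh/.
The consonants /l/, /m/, /z/, /ð/, /h/ cannot be parsed into a legal (C)V(N) syllable (only a nasal (/m/, /n/, or /ŋ/) is licensed in coda position; onsets are limited to one consonant).
Epenthesis after each stranded consonant: /l/ → /li/, /m/ → /mi/, /z/ → /zi/, /ð/ → /ði/, /h/ → /hi/.

limizaeziθenðihi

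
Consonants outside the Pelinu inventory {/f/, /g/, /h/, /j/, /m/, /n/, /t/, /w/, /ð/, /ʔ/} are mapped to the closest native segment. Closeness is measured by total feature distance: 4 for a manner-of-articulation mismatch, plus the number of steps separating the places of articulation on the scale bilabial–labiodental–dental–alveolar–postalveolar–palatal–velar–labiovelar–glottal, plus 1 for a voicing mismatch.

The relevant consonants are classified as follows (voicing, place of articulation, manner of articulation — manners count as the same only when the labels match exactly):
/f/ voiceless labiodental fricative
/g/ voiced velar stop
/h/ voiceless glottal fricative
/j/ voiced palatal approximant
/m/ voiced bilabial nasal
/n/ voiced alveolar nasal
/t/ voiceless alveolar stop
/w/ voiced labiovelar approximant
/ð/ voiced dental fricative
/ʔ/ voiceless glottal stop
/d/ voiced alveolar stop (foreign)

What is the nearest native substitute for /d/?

t

/t/ is closest: same manner (stop), place distance 0 (alveolar→alveolar), voicing differs (+1); total 1. Next closest is /g/ at distance 3.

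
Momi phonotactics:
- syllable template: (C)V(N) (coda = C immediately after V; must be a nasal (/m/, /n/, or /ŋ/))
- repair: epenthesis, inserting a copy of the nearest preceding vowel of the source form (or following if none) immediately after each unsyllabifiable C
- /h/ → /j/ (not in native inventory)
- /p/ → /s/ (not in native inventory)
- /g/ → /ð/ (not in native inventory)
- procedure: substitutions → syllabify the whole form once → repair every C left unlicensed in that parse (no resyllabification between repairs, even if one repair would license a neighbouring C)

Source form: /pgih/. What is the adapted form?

Substitution: /p/ → /s/, /g/ → /ð/, /h/ → /j/, giving /sðij/.
Syllabifying with onset maximization leaves /s/, /j/ stranded (only a nasal (/m/, /n/, or /ŋ/) is licensed in coda position; onsets are limited to one consonant).
Epenthesis after each stranded consonant: /s/ → /si/, /j/ → /ji/.

siðiji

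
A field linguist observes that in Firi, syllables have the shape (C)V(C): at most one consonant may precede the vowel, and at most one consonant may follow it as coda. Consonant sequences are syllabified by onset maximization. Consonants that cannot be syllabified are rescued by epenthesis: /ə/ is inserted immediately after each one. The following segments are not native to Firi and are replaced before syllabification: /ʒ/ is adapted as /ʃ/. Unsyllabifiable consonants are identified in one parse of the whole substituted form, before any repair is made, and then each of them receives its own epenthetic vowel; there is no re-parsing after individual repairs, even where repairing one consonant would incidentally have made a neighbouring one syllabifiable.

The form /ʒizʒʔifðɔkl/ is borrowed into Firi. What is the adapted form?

ʃizʃəʔifðɔklə

Substitution: /ʒ/ → /ʃ/, giving /ʃizʃʔifðɔkl/.
Syllabifying with onset maximization leaves /ʃ/, /l/ stranded (at most one coda consonant is licensed; onsets are limited to one consonant).
Epenthesis after each stranded consonant: /ʃ/ → /ʃə/, /l/ → /lə/.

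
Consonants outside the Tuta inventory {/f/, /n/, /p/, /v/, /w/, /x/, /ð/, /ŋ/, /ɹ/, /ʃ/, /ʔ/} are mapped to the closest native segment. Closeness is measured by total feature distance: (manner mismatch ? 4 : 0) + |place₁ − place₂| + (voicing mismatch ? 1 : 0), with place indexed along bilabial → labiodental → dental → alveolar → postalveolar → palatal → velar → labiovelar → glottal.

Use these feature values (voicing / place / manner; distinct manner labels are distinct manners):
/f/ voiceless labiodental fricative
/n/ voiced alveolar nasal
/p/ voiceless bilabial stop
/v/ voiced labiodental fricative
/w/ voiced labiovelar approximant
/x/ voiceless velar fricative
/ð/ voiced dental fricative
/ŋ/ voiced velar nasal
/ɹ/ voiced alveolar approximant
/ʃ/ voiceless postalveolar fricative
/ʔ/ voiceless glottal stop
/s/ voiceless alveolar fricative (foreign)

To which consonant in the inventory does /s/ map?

ʃ

/ʃ/ is closest: same manner (fricative), place distance 1 (alveolar→postalveolar), same voicing; total 1. Next closest is /f/ at distance 2.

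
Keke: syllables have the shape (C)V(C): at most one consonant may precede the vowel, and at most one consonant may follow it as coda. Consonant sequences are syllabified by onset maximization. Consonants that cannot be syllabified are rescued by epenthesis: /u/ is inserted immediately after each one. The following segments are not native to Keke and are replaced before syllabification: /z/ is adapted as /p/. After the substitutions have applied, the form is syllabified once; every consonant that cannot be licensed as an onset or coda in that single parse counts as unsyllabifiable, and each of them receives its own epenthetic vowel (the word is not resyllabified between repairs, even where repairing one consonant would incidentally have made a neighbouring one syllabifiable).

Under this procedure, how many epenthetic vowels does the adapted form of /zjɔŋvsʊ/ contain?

After substitution the input is /pjɔŋvsʊ/.
The unsyllabifiable consonants are /p/, /v/; each receives one epenthetic vowel.

2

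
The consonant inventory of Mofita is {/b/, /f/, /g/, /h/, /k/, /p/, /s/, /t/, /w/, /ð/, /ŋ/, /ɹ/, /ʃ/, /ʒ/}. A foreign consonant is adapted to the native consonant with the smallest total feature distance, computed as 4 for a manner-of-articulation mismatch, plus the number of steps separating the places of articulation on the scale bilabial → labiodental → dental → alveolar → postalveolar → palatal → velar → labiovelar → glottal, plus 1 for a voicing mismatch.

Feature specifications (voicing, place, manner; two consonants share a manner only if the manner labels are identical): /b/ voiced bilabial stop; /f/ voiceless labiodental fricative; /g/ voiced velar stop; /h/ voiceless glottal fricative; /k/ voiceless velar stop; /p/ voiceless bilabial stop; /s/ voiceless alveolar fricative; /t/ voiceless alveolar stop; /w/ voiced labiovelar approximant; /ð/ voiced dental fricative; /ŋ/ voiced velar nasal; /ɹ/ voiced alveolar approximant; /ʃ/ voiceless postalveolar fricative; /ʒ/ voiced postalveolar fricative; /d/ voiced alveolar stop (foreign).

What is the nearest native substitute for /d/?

t

/t/ is closest: same manner (stop), place distance 0 (alveolar→alveolar), voicing differs (+1); total 1. Next closest is /b/ at distance 3.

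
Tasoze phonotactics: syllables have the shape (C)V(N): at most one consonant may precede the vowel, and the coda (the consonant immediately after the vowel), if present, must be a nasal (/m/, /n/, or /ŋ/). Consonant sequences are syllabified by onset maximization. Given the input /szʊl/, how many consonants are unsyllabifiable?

2

Syllabifying with onset maximization leaves /s/, /l/ stranded (only a nasal (/m/, /n/, or /ŋ/) is licensed in coda position; onsets are limited to one consonant).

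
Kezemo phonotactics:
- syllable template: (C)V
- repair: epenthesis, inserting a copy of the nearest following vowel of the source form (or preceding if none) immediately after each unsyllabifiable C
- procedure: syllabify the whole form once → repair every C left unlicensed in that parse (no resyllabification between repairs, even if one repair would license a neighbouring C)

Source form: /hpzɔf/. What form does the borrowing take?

hɔpɔzɔfɔ

Syllabifying with onset maximization leaves /h/, /p/, /f/ stranded (no codas are permitted; onsets are limited to one consonant).
Epenthesis after each stranded consonant: /h/ → /hɔ/, /p/ → /pɔ/, /f/ → /fɔ/.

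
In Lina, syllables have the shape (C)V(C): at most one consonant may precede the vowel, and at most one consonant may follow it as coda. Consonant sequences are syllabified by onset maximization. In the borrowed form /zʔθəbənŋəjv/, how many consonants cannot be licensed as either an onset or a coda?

Syllabifying with onset maximization leaves /z/, /ʔ/, /v/ stranded (at most one coda consonant is licensed; onsets are limited to one consonant).

3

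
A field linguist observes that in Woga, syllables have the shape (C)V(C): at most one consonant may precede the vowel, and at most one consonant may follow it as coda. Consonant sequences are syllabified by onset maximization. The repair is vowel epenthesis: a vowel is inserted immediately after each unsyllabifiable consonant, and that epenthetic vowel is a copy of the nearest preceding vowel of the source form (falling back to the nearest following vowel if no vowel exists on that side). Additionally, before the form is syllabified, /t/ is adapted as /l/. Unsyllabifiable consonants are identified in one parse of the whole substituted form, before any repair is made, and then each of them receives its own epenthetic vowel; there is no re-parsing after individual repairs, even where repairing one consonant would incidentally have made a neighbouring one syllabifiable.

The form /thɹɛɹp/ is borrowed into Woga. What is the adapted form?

Substitution: /t/ → /l/, giving /lhɹɛɹp/.
The consonants /l/, /h/, /p/ cannot be parsed into a legal (C)V(C) syllable (at most one coda consonant is licensed; onsets are limited to one consonant).
Epenthesis after each stranded consonant: /l/ → /lɛ/, /h/ → /hɛ/, /p/ → /pɛ/.

lɛhɛɹɛɹpɛ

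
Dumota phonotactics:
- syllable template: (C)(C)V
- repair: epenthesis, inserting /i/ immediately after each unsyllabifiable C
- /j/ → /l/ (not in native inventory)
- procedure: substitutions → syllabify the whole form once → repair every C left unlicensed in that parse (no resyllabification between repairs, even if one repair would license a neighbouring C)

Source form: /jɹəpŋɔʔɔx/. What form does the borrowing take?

Substitution: /j/ → /l/, giving /lɹəpŋɔʔɔx/.
Syllabifying with onset maximization leaves /x/ stranded (no codas are permitted; onsets may contain at most 2 consonants).
Inserting the epenthetic vowel yields /x/ → /xi/.

lɹəpŋɔʔɔxi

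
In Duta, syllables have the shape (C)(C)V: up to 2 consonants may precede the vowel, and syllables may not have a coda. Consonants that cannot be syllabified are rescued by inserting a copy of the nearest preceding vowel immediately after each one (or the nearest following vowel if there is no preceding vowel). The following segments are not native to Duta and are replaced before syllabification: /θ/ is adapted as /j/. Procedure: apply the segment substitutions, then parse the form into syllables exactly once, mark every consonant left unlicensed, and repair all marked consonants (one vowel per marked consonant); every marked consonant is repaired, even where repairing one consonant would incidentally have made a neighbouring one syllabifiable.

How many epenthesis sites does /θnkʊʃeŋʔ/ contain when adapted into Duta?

After substitution the input is /jnkʊʃeŋʔ/.
The unsyllabifiable consonants are /j/, /ŋ/, /ʔ/; each receives one epenthetic vowel.

3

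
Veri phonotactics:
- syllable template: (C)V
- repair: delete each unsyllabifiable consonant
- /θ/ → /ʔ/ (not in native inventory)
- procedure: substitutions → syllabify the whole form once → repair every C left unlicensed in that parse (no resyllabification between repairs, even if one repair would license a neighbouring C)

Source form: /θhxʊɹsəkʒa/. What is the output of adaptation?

xʊsəʒa

Substitution: /θ/ → /ʔ/, giving /ʔhxʊɹsəkʒa/.
Under (C)V, the unsyllabifiable consonants are /ʔ/, /h/, /ɹ/, /k/ (no codas are permitted; onsets are limited to one consonant).
Deletion applies to /ʔ/, /h/, /ɹ/, /k/.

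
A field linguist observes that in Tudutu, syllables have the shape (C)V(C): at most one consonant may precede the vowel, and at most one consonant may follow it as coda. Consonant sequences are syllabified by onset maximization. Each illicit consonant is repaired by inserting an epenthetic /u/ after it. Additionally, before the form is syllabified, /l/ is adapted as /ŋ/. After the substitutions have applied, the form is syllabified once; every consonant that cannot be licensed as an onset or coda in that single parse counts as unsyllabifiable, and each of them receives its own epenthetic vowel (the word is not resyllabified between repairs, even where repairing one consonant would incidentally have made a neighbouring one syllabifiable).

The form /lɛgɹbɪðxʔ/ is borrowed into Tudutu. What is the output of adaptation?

ŋɛgɹubɪðxuʔu

Substitution: /l/ → /ŋ/, giving /ŋɛgɹbɪðxʔ/.
Syllabifying with onset maximization leaves /ɹ/, /x/, /ʔ/ stranded (at most one coda consonant is licensed; onsets are limited to one consonant).
Each unlicensed consonant becomes the onset of a new syllable: /ɹ/ → /ɹu/, /x/ → /xu/, /ʔ/ → /ʔu/.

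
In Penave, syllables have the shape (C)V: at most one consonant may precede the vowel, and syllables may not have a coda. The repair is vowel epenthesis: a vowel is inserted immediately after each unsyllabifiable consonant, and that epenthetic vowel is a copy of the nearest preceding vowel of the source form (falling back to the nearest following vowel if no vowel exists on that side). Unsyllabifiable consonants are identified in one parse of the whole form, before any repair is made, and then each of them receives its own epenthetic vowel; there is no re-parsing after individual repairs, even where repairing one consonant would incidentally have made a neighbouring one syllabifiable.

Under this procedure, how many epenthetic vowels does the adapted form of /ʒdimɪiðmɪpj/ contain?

4

The unsyllabifiable consonants are /ʒ/, /ð/, /p/, /j/; each receives one epenthetic vowel.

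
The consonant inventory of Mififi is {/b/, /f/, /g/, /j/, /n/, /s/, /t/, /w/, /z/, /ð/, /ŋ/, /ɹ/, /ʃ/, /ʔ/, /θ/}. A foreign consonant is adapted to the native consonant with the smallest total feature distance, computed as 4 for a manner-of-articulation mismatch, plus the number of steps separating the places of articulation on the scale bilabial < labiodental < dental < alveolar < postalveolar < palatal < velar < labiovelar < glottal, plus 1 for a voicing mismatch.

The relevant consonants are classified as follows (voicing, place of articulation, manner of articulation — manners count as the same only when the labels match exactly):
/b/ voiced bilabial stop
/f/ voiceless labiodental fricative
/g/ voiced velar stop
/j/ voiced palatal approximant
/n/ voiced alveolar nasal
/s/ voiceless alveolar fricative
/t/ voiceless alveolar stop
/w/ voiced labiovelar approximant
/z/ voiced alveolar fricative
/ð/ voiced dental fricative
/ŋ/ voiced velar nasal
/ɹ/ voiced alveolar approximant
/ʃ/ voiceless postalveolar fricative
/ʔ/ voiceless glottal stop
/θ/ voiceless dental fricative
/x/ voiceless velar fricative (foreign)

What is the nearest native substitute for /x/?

/ʃ/ is closest: same manner (fricative), place distance 2 (velar→postalveolar), same voicing; total 2. Next closest is /s/ at distance 3.

ʃ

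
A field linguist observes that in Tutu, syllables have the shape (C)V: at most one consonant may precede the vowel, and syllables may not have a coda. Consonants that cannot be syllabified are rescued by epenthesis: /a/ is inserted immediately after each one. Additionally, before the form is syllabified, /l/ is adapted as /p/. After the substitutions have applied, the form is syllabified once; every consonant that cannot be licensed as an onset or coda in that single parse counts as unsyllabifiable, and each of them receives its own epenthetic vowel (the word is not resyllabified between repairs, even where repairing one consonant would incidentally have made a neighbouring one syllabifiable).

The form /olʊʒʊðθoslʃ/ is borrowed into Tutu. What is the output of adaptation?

Substitution: /l/ → /p/, giving /opʊʒʊðθospʃ/.
Under (C)V, the unsyllabifiable consonants are /ð/, /s/, /p/, /ʃ/ (no codas are permitted; onsets are limited to one consonant).
Each unlicensed consonant becomes the onset of a new syllable: /ð/ → /ða/, /s/ → /sa/, /p/ → /pa/, /ʃ/ → /ʃa/.

opʊʒʊðaθosapaʃa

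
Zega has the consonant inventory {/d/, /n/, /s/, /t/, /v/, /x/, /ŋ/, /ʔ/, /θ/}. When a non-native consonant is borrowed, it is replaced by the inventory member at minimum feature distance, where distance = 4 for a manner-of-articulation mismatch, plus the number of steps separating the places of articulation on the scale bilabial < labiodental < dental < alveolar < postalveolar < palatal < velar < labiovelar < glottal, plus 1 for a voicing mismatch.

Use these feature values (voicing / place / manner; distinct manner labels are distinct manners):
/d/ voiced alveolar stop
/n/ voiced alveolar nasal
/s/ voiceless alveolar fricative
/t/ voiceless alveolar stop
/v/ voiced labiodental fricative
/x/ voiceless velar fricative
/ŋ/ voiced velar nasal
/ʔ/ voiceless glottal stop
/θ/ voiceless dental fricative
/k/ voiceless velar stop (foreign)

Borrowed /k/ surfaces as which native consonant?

ʔ

/ʔ/ is closest: same manner (stop), place distance 2 (velar→glottal), same voicing; total 2. Next closest is /t/ at distance 3.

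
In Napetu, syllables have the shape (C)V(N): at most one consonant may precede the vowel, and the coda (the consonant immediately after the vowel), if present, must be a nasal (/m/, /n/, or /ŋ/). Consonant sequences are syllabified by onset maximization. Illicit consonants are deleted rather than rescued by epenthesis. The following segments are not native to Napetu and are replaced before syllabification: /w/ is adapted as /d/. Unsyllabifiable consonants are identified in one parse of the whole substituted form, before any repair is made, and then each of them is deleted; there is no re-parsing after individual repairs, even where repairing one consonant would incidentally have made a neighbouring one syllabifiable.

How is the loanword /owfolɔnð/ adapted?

Substitution: /w/ → /d/, giving /odfolɔnð/.
Under (C)V(N), the unsyllabifiable consonants are /d/, /ð/ (only a nasal (/m/, /n/, or /ŋ/) is licensed in coda position; onsets are limited to one consonant).
Each unlicensed consonant is deleted: /d/, /ð/.

ofolɔn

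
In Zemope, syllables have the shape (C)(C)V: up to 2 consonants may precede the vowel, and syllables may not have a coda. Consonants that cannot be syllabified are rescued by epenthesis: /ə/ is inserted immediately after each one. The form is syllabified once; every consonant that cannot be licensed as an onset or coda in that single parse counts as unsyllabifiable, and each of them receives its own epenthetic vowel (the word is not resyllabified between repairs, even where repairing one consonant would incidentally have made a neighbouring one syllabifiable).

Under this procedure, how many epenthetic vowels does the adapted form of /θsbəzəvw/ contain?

The unsyllabifiable consonants are /θ/, /v/, /w/; each receives one epenthetic vowel.

3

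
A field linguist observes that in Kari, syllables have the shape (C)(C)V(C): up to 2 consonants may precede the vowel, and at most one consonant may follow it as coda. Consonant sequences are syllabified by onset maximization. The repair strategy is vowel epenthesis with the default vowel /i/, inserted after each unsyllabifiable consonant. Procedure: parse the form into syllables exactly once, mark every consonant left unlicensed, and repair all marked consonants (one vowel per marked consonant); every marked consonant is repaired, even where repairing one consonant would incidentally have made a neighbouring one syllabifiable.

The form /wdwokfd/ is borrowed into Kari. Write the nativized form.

widwokfidi

Syllabifying with onset maximization leaves /w/, /f/, /d/ stranded (at most one coda consonant is licensed; onsets may contain at most 2 consonants).
Inserting the epenthetic vowel yields /w/ → /wi/, /f/ → /fi/, /d/ → /di/.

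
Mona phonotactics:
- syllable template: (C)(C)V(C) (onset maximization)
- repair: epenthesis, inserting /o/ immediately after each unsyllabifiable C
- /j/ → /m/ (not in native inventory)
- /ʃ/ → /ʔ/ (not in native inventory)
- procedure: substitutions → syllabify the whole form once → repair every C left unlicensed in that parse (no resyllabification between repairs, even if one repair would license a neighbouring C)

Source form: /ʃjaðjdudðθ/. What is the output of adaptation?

Substitution: /ʃ/ → /ʔ/, /j/ → /m/, giving /ʔmaðmdudðθ/.
Under (C)(C)V(C), the unsyllabifiable consonants are /ð/, /θ/ (at most one coda consonant is licensed; onsets may contain at most 2 consonants).
Each unlicensed consonant becomes the onset of a new syllable: /ð/ → /ðo/, /θ/ → /θo/.

ʔmaðmdudðoθo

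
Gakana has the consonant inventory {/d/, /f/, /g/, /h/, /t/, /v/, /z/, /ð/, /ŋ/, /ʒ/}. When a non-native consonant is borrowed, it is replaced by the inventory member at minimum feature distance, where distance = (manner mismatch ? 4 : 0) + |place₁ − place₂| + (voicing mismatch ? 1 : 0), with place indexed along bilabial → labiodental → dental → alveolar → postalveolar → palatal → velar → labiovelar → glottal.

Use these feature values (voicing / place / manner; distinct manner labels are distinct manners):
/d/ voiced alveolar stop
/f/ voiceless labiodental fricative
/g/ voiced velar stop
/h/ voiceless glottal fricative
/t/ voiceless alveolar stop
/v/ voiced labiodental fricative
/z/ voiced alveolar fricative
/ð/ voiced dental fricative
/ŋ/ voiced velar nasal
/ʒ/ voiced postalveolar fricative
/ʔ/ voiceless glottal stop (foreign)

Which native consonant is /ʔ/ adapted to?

/g/ is closest: same manner (stop), place distance 2 (glottal→velar), voicing differs (+1); total 3. Next closest is /h/ at distance 4.

g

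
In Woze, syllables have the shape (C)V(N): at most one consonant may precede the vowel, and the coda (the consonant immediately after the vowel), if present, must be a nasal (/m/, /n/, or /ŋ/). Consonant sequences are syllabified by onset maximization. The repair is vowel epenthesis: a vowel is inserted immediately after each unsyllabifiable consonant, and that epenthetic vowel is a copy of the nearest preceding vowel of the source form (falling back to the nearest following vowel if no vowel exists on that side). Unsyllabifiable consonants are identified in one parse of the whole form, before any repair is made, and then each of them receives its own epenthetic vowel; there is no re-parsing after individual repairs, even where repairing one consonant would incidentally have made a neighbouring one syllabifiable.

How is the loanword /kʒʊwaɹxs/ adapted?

The consonants /k/, /ɹ/, /x/, /s/ cannot be parsed into a legal (C)V(N) syllable (only a nasal (/m/, /n/, or /ŋ/) is licensed in coda position; onsets are limited to one consonant).
Inserting the epenthetic vowel yields /k/ → /kʊ/, /ɹ/ → /ɹa/, /x/ → /xa/, /s/ → /sa/.

kʊʒʊwaɹaxasa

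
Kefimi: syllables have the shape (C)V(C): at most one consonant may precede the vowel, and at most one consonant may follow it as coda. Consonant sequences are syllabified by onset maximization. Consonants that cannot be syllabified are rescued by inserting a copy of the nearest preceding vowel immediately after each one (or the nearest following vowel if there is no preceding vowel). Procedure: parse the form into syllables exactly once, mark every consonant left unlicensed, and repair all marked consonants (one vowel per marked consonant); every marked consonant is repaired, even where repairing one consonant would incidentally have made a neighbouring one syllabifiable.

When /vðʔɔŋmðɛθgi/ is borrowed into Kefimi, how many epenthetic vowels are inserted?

The unsyllabifiable consonants are /v/, /ð/, /m/; each receives one epenthetic vowel.

3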